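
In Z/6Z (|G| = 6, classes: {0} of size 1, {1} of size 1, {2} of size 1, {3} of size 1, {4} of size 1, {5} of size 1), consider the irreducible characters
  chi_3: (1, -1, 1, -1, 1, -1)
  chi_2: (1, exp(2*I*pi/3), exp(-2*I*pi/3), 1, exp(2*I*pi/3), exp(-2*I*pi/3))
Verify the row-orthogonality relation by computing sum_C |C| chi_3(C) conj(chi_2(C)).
Sum = 0; so <chi_3, chi_2> = 0 (distinct irreducibles are orthogonal).

Derivation: Compute term by term over conjugacy classes (|C| * chi_3(C) * conj(chi_2(C))):
  1*(1)*conj(1) + 1*(-1)*conj(exp(2*I*pi/3)) + 1*(1)*conj(exp(-2*I*pi/3)) + 1*(-1)*conj(1) + 1*(1)*conj(exp(2*I*pi/3)) + 1*(-1)*conj(exp(-2*I*pi/3))
  = (1) + (-exp(-2*I*pi/3)) + (exp(2*I*pi/3)) + (-1) + (exp(-2*I*pi/3)) + (-exp(2*I*pi/3))
  = 0.
(Exp terms are combined using exp(i*s)*conj(exp(i*t)) = exp(i*(s-t)), and sums of them are collapsed using the identity that for every m > 1 the m distinct m-th roots of unity sum to 0, e.g. 1 + exp(2*I*pi/3) + exp(-2*I*pi/3) = 0.)
Dividing by |G| = 6 gives 0/6 = 0, matching the row-orthogonality relation <chi_3, chi_2> = [chi_3 = chi_2].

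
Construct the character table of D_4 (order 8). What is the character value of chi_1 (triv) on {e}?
Conjugacy classes: {e} of size 1, {r^2} of size 1, {r^1, r^3} of size 2, {s, sr^2, ...} of size 2, {sr, sr^3, ...} of size 2.
Character table:
  irrep \ class              {e} (size 1)  {r^2} (size 1)  {r^1, r^3} (size 2)  {s, sr^2, ...} (size 2)  {sr, sr^3, ...} (size 2)
  chi_1 (triv)               1             1               1                    1                        1                       
  chi_2 (sign: r->1, s->-1)  1             1               1                    -1                       -1                      
  chi_3 (r->-1, s->1)        1             1               -1                   1                        -1                      
  chi_4 (r->-1, s->-1)       1             1               -1                   -1                       1                       
  chi_5 (2d, j=1)            2             -2              0                    0                        0                       

Spot check: chi_1 (triv) on {e} = 1.

Working: D_4 has order 2*4 = 8 with 5 conjugacy classes, hence 5 irreducibles. Sum of squared dims 1 + 1 + 1 + 1 + 4 = 8 = |G|. Linear characters come from the abelianisation; the 2-dimensional irreps have character r^k -> 2*cos(2*pi*j*k/4), reflections -> 0.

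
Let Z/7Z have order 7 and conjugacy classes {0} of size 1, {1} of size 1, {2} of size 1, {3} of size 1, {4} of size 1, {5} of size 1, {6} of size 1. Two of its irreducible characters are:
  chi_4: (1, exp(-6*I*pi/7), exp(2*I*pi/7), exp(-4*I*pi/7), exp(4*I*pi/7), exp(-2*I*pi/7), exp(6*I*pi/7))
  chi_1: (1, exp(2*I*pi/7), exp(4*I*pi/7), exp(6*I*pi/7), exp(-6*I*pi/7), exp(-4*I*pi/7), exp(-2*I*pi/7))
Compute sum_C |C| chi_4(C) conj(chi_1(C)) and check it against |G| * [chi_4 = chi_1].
Sum = 0; so <chi_4, chi_1> = 0 (distinct irreducibles are orthogonal).

Reasoning: Compute term by term over conjugacy classes (|C| * chi_4(C) * conj(chi_1(C))):
  1*(1)*conj(1) + 1*(exp(-6*I*pi/7))*conj(exp(2*I*pi/7)) + 1*(exp(2*I*pi/7))*conj(exp(4*I*pi/7)) + 1*(exp(-4*I*pi/7))*conj(exp(6*I*pi/7)) + 1*(exp(4*I*pi/7))*conj(exp(-6*I*pi/7)) + 1*(exp(-2*I*pi/7))*conj(exp(-4*I*pi/7)) + 1*(exp(6*I*pi/7))*conj(exp(-2*I*pi/7))
  = (1) + (exp(6*I*pi/7)) + (exp(-2*I*pi/7)) + (exp(4*I*pi/7)) + (exp(-4*I*pi/7)) + (exp(2*I*pi/7)) + (exp(-6*I*pi/7))
  = 0.
(Exp terms are combined using exp(i*s)*conj(exp(i*t)) = exp(i*(s-t)), and sums of them are collapsed using the identity that for every m > 1 the m distinct m-th roots of unity sum to 0, e.g. 1 + exp(2*I*pi/3) + exp(-2*I*pi/3) = 0.)
Dividing by |G| = 7 gives 0/7 = 0, matching the row-orthogonality relation <chi_4, chi_1> = [chi_4 = chi_1].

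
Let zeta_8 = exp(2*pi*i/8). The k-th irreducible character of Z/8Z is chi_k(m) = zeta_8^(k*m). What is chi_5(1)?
chi_5(1) = zeta_8^5 = exp(-3*I*pi/4)

Explanation: chi_5(1) = zeta_8^(5*1) = zeta_8^5. Since zeta_8^8 = 1, this equals zeta_8^5 = exp(2*pi*i*5/8) = exp(-3*I*pi/4).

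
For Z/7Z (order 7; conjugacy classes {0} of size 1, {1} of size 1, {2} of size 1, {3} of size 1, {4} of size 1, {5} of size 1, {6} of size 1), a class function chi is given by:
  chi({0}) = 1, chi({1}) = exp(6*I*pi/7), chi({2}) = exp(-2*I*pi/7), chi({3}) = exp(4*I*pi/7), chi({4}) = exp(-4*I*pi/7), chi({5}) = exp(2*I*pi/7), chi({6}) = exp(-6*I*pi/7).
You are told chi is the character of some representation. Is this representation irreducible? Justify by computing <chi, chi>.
Irreducible: <chi, chi> = 1.

Explanation: <chi, chi> = (1/|G|) sum_C |C| * |chi(C)|^2 = (1/7)[1*|1|^2 + 1*|exp(6*I*pi/7)|^2 + 1*|exp(-2*I*pi/7)|^2 + 1*|exp(4*I*pi/7)|^2 + 1*|exp(-4*I*pi/7)|^2 + 1*|exp(2*I*pi/7)|^2 + 1*|exp(-6*I*pi/7)|^2]
  = (1/7)[(1) + (1) + (1) + (1) + (1) + (1) + (1)] = 7/7 = 1.
(Exp terms are combined using exp(i*s)*conj(exp(i*t)) = exp(i*(s-t)), and sums of them are collapsed using the identity that for every m > 1 the m distinct m-th roots of unity sum to 0, e.g. 1 + exp(2*I*pi/3) + exp(-2*I*pi/3) = 0.)
A character is irreducible iff <chi, chi> = 1, so this representation is irreducible.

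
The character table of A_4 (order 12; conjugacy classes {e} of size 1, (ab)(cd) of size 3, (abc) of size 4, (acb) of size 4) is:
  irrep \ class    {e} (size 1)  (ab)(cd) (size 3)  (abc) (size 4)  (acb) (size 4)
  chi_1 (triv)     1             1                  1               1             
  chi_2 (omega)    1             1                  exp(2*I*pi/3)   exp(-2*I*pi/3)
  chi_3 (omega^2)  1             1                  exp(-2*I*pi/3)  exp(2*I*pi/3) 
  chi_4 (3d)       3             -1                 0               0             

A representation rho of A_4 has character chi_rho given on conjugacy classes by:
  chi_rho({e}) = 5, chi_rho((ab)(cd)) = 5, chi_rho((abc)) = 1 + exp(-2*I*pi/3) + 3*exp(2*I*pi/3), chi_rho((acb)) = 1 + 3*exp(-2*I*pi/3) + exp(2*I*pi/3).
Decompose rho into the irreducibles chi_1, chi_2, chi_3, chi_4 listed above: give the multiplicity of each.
Multiplicities: chi_1: 1, chi_2: 3, chi_3: 1, chi_4: 0.

Explanation: Use <chi_rho, chi> = (1/|G|) sum_C |C| * chi_rho(C) * conj(chi(C)) with |G| = 12 for each irreducible chi in the table:
  <chi_rho, chi_1> = (1/12)[1*(5)*conj(1) + 3*(5)*conj(1) + 4*(1 + exp(-2*I*pi/3) + 3*exp(2*I*pi/3))*conj(1) + 4*(1 + 3*exp(-2*I*pi/3) + exp(2*I*pi/3))*conj(1)]
      = (1/12)[(5) + (15) + (4 + 4*exp(-2*I*pi/3) + 12*exp(2*I*pi/3)) + (4 + 12*exp(-2*I*pi/3) + 4*exp(2*I*pi/3))] = 12/12 = 1
  <chi_rho, chi_2> = (1/12)[1*(5)*conj(1) + 3*(5)*conj(1) + 4*(1 + exp(-2*I*pi/3) + 3*exp(2*I*pi/3))*conj(exp(2*I*pi/3)) + 4*(1 + 3*exp(-2*I*pi/3) + exp(2*I*pi/3))*conj(exp(-2*I*pi/3))]
      = (1/12)[(5) + (15) + (8) + (8)] = 36/12 = 3
  <chi_rho, chi_3> = (1/12)[1*(5)*conj(1) + 3*(5)*conj(1) + 4*(1 + exp(-2*I*pi/3) + 3*exp(2*I*pi/3))*conj(exp(-2*I*pi/3)) + 4*(1 + 3*exp(-2*I*pi/3) + exp(2*I*pi/3))*conj(exp(2*I*pi/3))]
      = (1/12)[(5) + (15) + (4 + 12*exp(-2*I*pi/3) + 4*exp(2*I*pi/3)) + (4 + 4*exp(-2*I*pi/3) + 12*exp(2*I*pi/3))] = 12/12 = 1
  <chi_rho, chi_4> = (1/12)[1*(5)*conj(3) + 3*(5)*conj(-1) + 4*(1 + exp(-2*I*pi/3) + 3*exp(2*I*pi/3))*conj(0) + 4*(1 + 3*exp(-2*I*pi/3) + exp(2*I*pi/3))*conj(0)]
      = (1/12)[(15) + (-15) + (0) + (0)] = 0/12 = 0
(Exp terms are combined using exp(i*s)*conj(exp(i*t)) = exp(i*(s-t)), and sums of them are collapsed using the identity that for every m > 1 the m distinct m-th roots of unity sum to 0, e.g. 1 + exp(2*I*pi/3) + exp(-2*I*pi/3) = 0.)
Dimension check: dim(rho) = sum (mult * dim) = 1*1 + 3*1 + 1*1 + 0*3 = 5 = chi_rho(e) = 5.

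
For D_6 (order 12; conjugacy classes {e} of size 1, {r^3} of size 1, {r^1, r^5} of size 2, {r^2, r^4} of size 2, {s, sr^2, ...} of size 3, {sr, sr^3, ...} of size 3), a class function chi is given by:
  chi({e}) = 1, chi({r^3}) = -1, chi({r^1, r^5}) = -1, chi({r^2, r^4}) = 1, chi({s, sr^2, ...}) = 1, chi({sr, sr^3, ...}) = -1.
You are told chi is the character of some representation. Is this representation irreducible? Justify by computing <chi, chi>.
Irreducible: <chi, chi> = 1.

Proof sketch: <chi, chi> = (1/|G|) sum_C |C| * |chi(C)|^2 = (1/12)[1*|1|^2 + 1*|-1|^2 + 2*|-1|^2 + 2*|1|^2 + 3*|1|^2 + 3*|-1|^2]
  = (1/12)[(1) + (1) + (2) + (2) + (3) + (3)] = 12/12 = 1.
A character is irreducible iff <chi, chi> = 1, so this representation is irreducible.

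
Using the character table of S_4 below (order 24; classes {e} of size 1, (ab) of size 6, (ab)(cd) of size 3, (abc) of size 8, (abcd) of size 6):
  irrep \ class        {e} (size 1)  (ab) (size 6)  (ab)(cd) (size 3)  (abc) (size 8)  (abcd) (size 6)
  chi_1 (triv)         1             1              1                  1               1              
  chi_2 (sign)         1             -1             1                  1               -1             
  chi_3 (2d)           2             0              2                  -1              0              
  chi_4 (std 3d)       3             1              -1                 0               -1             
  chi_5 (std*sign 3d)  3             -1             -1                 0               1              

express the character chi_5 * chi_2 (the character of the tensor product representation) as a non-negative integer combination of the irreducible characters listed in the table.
chi_5 tensor chi_2 = chi_4 (all other irreducibles have multiplicity 0).

The character of a tensor product is the pointwise product (chi_5 * chi_2)(C) = chi_5(C) * chi_2(C):
  {e}: (3)*(1), (ab): (-1)*(-1), (ab)(cd): (-1)*(1), (abc): (0)*(1), (abcd): (1)*(-1)
so (chi_5 * chi_2) takes values
  {e} -> 3, (ab) -> 1, (ab)(cd) -> -1, (abc) -> 0, (abcd) -> -1.
Now take the inner product of this character with each irreducible chi from the table, <chi_5*chi_2, chi> = (1/24) sum_C |C| (chi_5*chi_2)(C) conj(chi(C)):
  <chi_5*chi_2, chi_1> = (1/24)[1*(3)*conj(1) + 6*(1)*conj(1) + 3*(-1)*conj(1) + 8*(0)*conj(1) + 6*(-1)*conj(1)]
      = (1/24)[(3) + (6) + (-3) + (0) + (-6)] = 0/24 = 0
  <chi_5*chi_2, chi_2> = (1/24)[1*(3)*conj(1) + 6*(1)*conj(-1) + 3*(-1)*conj(1) + 8*(0)*conj(1) + 6*(-1)*conj(-1)]
      = (1/24)[(3) + (-6) + (-3) + (0) + (6)] = 0/24 = 0
  <chi_5*chi_2, chi_3> = (1/24)[1*(3)*conj(2) + 6*(1)*conj(0) + 3*(-1)*conj(2) + 8*(0)*conj(-1) + 6*(-1)*conj(0)]
      = (1/24)[(6) + (0) + (-6) + (0) + (0)] = 0/24 = 0
  <chi_5*chi_2, chi_4> = (1/24)[1*(3)*conj(3) + 6*(1)*conj(1) + 3*(-1)*conj(-1) + 8*(0)*conj(0) + 6*(-1)*conj(-1)]
      = (1/24)[(9) + (6) + (3) + (0) + (6)] = 24/24 = 1
  <chi_5*chi_2, chi_5> = (1/24)[1*(3)*conj(3) + 6*(1)*conj(-1) + 3*(-1)*conj(-1) + 8*(0)*conj(0) + 6*(-1)*conj(1)]
      = (1/24)[(9) + (-6) + (3) + (0) + (-6)] = 0/24 = 0
Hence the multiplicities are chi_4: 1. Dimension check: dim(chi_5)*dim(chi_2) = 3*1 = 3 and sum (mult * dim) = 1*3 = 3.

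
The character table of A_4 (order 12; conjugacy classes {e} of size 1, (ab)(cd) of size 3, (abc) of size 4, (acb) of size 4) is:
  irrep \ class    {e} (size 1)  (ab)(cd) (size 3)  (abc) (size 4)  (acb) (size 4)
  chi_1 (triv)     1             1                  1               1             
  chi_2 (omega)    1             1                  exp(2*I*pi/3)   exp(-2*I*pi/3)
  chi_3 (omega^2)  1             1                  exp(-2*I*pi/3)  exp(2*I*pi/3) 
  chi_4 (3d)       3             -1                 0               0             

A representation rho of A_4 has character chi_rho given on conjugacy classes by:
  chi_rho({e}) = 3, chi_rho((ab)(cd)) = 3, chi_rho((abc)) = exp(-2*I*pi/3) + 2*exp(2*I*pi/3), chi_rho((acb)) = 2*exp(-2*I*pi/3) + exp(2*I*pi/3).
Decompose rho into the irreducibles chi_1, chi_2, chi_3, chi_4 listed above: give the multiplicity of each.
Multiplicities: chi_1: 0, chi_2: 2, chi_3: 1, chi_4: 0.

Solution. Use <chi_rho, chi> = (1/|G|) sum_C |C| * chi_rho(C) * conj(chi(C)) with |G| = 12 for each irreducible chi in the table:
  <chi_rho, chi_1> = (1/12)[1*(3)*conj(1) + 3*(3)*conj(1) + 4*(exp(-2*I*pi/3) + 2*exp(2*I*pi/3))*conj(1) + 4*(2*exp(-2*I*pi/3) + exp(2*I*pi/3))*conj(1)]
      = (1/12)[(3) + (9) + (4*exp(-2*I*pi/3) + 8*exp(2*I*pi/3)) + (8*exp(-2*I*pi/3) + 4*exp(2*I*pi/3))] = 0/12 = 0
  <chi_rho, chi_2> = (1/12)[1*(3)*conj(1) + 3*(3)*conj(1) + 4*(exp(-2*I*pi/3) + 2*exp(2*I*pi/3))*conj(exp(2*I*pi/3)) + 4*(2*exp(-2*I*pi/3) + exp(2*I*pi/3))*conj(exp(-2*I*pi/3))]
      = (1/12)[(3) + (9) + (8 + 4*exp(2*I*pi/3)) + (8 + 4*exp(-2*I*pi/3))] = 24/12 = 2
  <chi_rho, chi_3> = (1/12)[1*(3)*conj(1) + 3*(3)*conj(1) + 4*(exp(-2*I*pi/3) + 2*exp(2*I*pi/3))*conj(exp(-2*I*pi/3)) + 4*(2*exp(-2*I*pi/3) + exp(2*I*pi/3))*conj(exp(2*I*pi/3))]
      = (1/12)[(3) + (9) + (4 + 8*exp(-2*I*pi/3)) + (4 + 8*exp(2*I*pi/3))] = 12/12 = 1
  <chi_rho, chi_4> = (1/12)[1*(3)*conj(3) + 3*(3)*conj(-1) + 4*(exp(-2*I*pi/3) + 2*exp(2*I*pi/3))*conj(0) + 4*(2*exp(-2*I*pi/3) + exp(2*I*pi/3))*conj(0)]
      = (1/12)[(9) + (-9) + (0) + (0)] = 0/12 = 0
(Exp terms are combined using exp(i*s)*conj(exp(i*t)) = exp(i*(s-t)), and sums of them are collapsed using the identity that for every m > 1 the m distinct m-th roots of unity sum to 0, e.g. 1 + exp(2*I*pi/3) + exp(-2*I*pi/3) = 0.)
Dimension check: dim(rho) = sum (mult * dim) = 0*1 + 2*1 + 1*1 + 0*3 = 3 = chi_rho(e) = 3.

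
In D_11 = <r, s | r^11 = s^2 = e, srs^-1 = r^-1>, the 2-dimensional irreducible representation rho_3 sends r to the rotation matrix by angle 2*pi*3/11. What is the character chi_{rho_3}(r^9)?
chi_{rho_3}(r^9) = 2*cos(2*pi*3*9/11) = -2*cos(pi/11)

Working: rho_3(r^9) is rotation by angle 2*pi*3*9/11, whose trace is 2*cos(2*pi*3*9/11) = -2*cos(pi/11).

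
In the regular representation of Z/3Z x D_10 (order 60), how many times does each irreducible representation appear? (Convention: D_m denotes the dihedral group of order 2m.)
Each irreducible V_i of dimension d_i appears with multiplicity d_i, i.e. rho_reg = (direct sum over all irreducibles V_i) d_i V_i. The irreducible dimensions for Z/3Z x D_10 are 1, 1, 1, 1, 1, 1, 1, 1, 1, 1, 1, 1, 2, 2, 2, 2, 2, 2, 2, 2, 2, 2, 2, 2: 12 irreducibles of dimension 1, each with multiplicity 1; 12 irreducibles of dimension 2, each with multiplicity 2. Total dimension 12*1*1 + 12*2*2 = 60 = |G|.

Working: General theorem: in the regular representation of a finite group G, each irreducible appears with multiplicity equal to its dimension. Check: dim(rho_reg) = sum d_i^2 = 1 + 1 + 1 + 1 + 1 + 1 + 1 + 1 + 1 + 1 + 1 + 1 + 4 + 4 + 4 + 4 + 4 + 4 + 4 + 4 + 4 + 4 + 4 + 4 = 60 = |G|.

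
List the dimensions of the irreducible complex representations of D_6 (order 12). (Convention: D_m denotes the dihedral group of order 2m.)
Dimensions: 1, 1, 1, 1, 2, 2

Proof sketch: There are 6 irreducibles (= number of conjugacy classes). Their dimensions d_i satisfy sum d_i^2 = |G| = 12: 1 + 1 + 1 + 1 + 4 + 4 = 12.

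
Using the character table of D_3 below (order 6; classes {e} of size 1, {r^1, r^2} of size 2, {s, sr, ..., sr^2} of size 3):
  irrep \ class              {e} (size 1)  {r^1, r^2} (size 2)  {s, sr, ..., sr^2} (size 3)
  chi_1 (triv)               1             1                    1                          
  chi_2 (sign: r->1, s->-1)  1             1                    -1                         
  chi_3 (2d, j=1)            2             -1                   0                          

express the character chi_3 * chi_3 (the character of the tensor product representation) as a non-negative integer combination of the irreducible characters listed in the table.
chi_3 tensor chi_3 = chi_1 + chi_2 + chi_3 (all other irreducibles have multiplicity 0).

Why: The character of a tensor product is the pointwise product (chi_3 * chi_3)(C) = chi_3(C) * chi_3(C):
  {e}: (2)*(2), {r^1, r^2}: (-1)*(-1), {s, sr, ..., sr^2}: (0)*(0)
so (chi_3 * chi_3) takes values
  {e} -> 4, {r^1, r^2} -> 1, {s, sr, ..., sr^2} -> 0.
Now take the inner product of this character with each irreducible chi from the table, <chi_3*chi_3, chi> = (1/6) sum_C |C| (chi_3*chi_3)(C) conj(chi(C)):
  <chi_3*chi_3, chi_1> = (1/6)[1*(4)*conj(1) + 2*(1)*conj(1) + 3*(0)*conj(1)]
      = (1/6)[(4) + (2) + (0)] = 6/6 = 1
  <chi_3*chi_3, chi_2> = (1/6)[1*(4)*conj(1) + 2*(1)*conj(1) + 3*(0)*conj(-1)]
      = (1/6)[(4) + (2) + (0)] = 6/6 = 1
  <chi_3*chi_3, chi_3> = (1/6)[1*(4)*conj(2) + 2*(1)*conj(-1) + 3*(0)*conj(0)]
      = (1/6)[(8) + (-2) + (0)] = 6/6 = 1
Hence the multiplicities are chi_1: 1, chi_2: 1, chi_3: 1. Dimension check: dim(chi_3)*dim(chi_3) = 2*2 = 4 and sum (mult * dim) = 1*1 + 1*1 + 1*2 = 4.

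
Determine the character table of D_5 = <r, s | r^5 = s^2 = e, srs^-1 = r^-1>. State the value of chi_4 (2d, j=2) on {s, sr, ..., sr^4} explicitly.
Conjugacy classes: {e} of size 1, {r^1, r^4} of size 2, {r^2, r^3} of size 2, {s, sr, ..., sr^4} of size 5.
Character table:
  irrep \ class              {e} (size 1)  {r^1, r^4} (size 2)  {r^2, r^3} (size 2)  {s, sr, ..., sr^4} (size 5)
  chi_1 (triv)               1             1                    1                    1                          
  chi_2 (sign: r->1, s->-1)  1             1                    1                    -1                         
  chi_3 (2d, j=1)            2             -1/2 + sqrt(5)/2     -sqrt(5)/2 - 1/2     0                          
  chi_4 (2d, j=2)            2             -sqrt(5)/2 - 1/2     -1/2 + sqrt(5)/2     0                          

Spot check: chi_4 (2d, j=2) on {s, sr, ..., sr^4} = 0.

Argument: D_5 has order 2*5 = 10 with 4 conjugacy classes, hence 4 irreducibles. Sum of squared dims 1 + 1 + 4 + 4 = 10 = |G|. Linear characters come from the abelianisation; the 2-dimensional irreps have character r^k -> 2*cos(2*pi*j*k/5), reflections -> 0.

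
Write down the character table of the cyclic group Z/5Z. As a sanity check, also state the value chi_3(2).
Character table of Z/5Z (irreps indexed chi_0,...,chi_4 with chi_k(m) = zeta_5^(k*m), zeta_5 = exp(2*pi*i/5)):
  irrep \ class  {0} (size 1)  {1} (size 1)    {2} (size 1)    {3} (size 1)    {4} (size 1)  
  chi_0          1             1               1               1               1             
  chi_1          1             exp(2*I*pi/5)   exp(4*I*pi/5)   exp(-4*I*pi/5)  exp(-2*I*pi/5)
  chi_2          1             exp(4*I*pi/5)   exp(-2*I*pi/5)  exp(2*I*pi/5)   exp(-4*I*pi/5)
  chi_3          1             exp(-4*I*pi/5)  exp(2*I*pi/5)   exp(-2*I*pi/5)  exp(4*I*pi/5) 
  chi_4          1             exp(-2*I*pi/5)  exp(-4*I*pi/5)  exp(4*I*pi/5)   exp(2*I*pi/5) 

Spot check: chi_3(2) = zeta_5^(3*2) = zeta_5^6 = exp(2*I*pi/5).

Explanation: Z/5Z is abelian, so all 5 irreducible complex representations are 1-dimensional. They are given by chi_k(m) = zeta_5^(k*m) for k = 0,...,4. Row orthogonality: sum_m chi_k(m) conj(chi_l(m)) = 5 * [k = l].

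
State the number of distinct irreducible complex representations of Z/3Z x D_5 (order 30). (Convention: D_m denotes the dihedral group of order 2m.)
12

The number of irreducible complex representations of a finite group equals its number of conjugacy classes. For a direct product, #classes(G x H) = #classes(G) * #classes(H). Z/3Z has 3 classes (abelian), D_5 has 4 classes, so 3 * 4 = 12, so Z/3Z x D_5 (order 30) has exactly 12 irreducible complex representations.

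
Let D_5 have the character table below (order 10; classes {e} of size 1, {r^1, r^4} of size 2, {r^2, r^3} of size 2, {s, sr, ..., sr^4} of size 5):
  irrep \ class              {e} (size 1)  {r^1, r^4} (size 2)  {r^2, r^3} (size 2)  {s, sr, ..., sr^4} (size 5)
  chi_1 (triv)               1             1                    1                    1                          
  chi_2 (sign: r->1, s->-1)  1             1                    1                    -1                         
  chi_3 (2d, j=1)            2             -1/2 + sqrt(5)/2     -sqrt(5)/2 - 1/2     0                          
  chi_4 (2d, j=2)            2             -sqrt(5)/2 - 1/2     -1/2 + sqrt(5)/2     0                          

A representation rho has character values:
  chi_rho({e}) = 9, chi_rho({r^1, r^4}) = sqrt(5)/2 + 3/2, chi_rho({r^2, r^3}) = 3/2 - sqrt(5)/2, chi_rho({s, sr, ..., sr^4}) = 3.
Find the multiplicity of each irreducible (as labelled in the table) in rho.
Multiplicities: chi_1: 3, chi_2: 0, chi_3: 2, chi_4: 1.

Solution. Use <chi_rho, chi> = (1/|G|) sum_C |C| * chi_rho(C) * conj(chi(C)) with |G| = 10 for each irreducible chi in the table:
  <chi_rho, chi_1> = (1/10)[1*(9)*conj(1) + 2*(sqrt(5)/2 + 3/2)*conj(1) + 2*(3/2 - sqrt(5)/2)*conj(1) + 5*(3)*conj(1)]
      = (1/10)[(9) + (sqrt(5) + 3) + (3 - sqrt(5)) + (15)] = 30/10 = 3
  <chi_rho, chi_2> = (1/10)[1*(9)*conj(1) + 2*(sqrt(5)/2 + 3/2)*conj(1) + 2*(3/2 - sqrt(5)/2)*conj(1) + 5*(3)*conj(-1)]
      = (1/10)[(9) + (sqrt(5) + 3) + (3 - sqrt(5)) + (-15)] = 0/10 = 0
  <chi_rho, chi_3> = (1/10)[1*(9)*conj(2) + 2*(sqrt(5)/2 + 3/2)*conj(-1/2 + sqrt(5)/2) + 2*(3/2 - sqrt(5)/2)*conj(-sqrt(5)/2 - 1/2) + 5*(3)*conj(0)]
      = (1/10)[(18) + (1 + sqrt(5)) + (1 - sqrt(5)) + (0)] = 20/10 = 2
  <chi_rho, chi_4> = (1/10)[1*(9)*conj(2) + 2*(sqrt(5)/2 + 3/2)*conj(-sqrt(5)/2 - 1/2) + 2*(3/2 - sqrt(5)/2)*conj(-1/2 + sqrt(5)/2) + 5*(3)*conj(0)]
      = (1/10)[(18) + (-2*sqrt(5) - 4) + (-4 + 2*sqrt(5)) + (0)] = 10/10 = 1
Dimension check: dim(rho) = sum (mult * dim) = 3*1 + 0*1 + 2*2 + 1*2 = 9 = chi_rho(e) = 9.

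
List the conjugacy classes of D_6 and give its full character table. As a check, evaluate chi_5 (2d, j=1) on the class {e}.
Conjugacy classes: {e} of size 1, {r^3} of size 1, {r^1, r^5} of size 2, {r^2, r^4} of size 2, {s, sr^2, ...} of size 3, {sr, sr^3, ...} of size 3.
Character table:
  irrep \ class              {e} (size 1)  {r^3} (size 1)  {r^1, r^5} (size 2)  {r^2, r^4} (size 2)  {s, sr^2, ...} (size 3)  {sr, sr^3, ...} (size 3)
  chi_1 (triv)               1             1               1                    1                    1                        1                       
  chi_2 (sign: r->1, s->-1)  1             1               1                    1                    -1                       -1                      
  chi_3 (r->-1, s->1)        1             -1              -1                   1                    1                        -1                      
  chi_4 (r->-1, s->-1)       1             -1              -1                   1                    -1                       1                       
  chi_5 (2d, j=1)            2             -2              1                    -1                   0                        0                       
  chi_6 (2d, j=2)            2             2               -1                   -1                   0                        0                       

Spot check: chi_5 (2d, j=1) on {e} = 2.

D_6 has order 2*6 = 12 with 6 conjugacy classes, hence 6 irreducibles. Sum of squared dims 1 + 1 + 1 + 1 + 4 + 4 = 12 = |G|. Linear characters come from the abelianisation; the 2-dimensional irreps have character r^k -> 2*cos(2*pi*j*k/6), reflections -> 0.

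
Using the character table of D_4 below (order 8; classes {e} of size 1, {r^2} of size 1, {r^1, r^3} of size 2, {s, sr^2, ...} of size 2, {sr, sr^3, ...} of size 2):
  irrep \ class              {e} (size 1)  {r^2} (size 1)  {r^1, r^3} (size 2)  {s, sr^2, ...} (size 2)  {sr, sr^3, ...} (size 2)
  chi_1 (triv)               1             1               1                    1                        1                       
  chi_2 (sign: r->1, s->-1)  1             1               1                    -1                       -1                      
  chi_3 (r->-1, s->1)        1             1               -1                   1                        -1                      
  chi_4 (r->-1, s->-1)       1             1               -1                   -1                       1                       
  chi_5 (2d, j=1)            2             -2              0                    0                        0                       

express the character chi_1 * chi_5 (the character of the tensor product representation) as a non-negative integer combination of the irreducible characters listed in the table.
chi_1 tensor chi_5 = chi_5 (all other irreducibles have multiplicity 0).

Solution. The character of a tensor product is the pointwise product (chi_1 * chi_5)(C) = chi_1(C) * chi_5(C):
  {e}: (1)*(2), {r^2}: (1)*(-2), {r^1, r^3}: (1)*(0), {s, sr^2, ...}: (1)*(0), {sr, sr^3, ...}: (1)*(0)
so (chi_1 * chi_5) takes values
  {e} -> 2, {r^2} -> -2, {r^1, r^3} -> 0, {s, sr^2, ...} -> 0, {sr, sr^3, ...} -> 0.
Now take the inner product of this character with each irreducible chi from the table, <chi_1*chi_5, chi> = (1/8) sum_C |C| (chi_1*chi_5)(C) conj(chi(C)):
  <chi_1*chi_5, chi_1> = (1/8)[1*(2)*conj(1) + 1*(-2)*conj(1) + 2*(0)*conj(1) + 2*(0)*conj(1) + 2*(0)*conj(1)]
      = (1/8)[(2) + (-2) + (0) + (0) + (0)] = 0/8 = 0
  <chi_1*chi_5, chi_2> = (1/8)[1*(2)*conj(1) + 1*(-2)*conj(1) + 2*(0)*conj(1) + 2*(0)*conj(-1) + 2*(0)*conj(-1)]
      = (1/8)[(2) + (-2) + (0) + (0) + (0)] = 0/8 = 0
  <chi_1*chi_5, chi_3> = (1/8)[1*(2)*conj(1) + 1*(-2)*conj(1) + 2*(0)*conj(-1) + 2*(0)*conj(1) + 2*(0)*conj(-1)]
      = (1/8)[(2) + (-2) + (0) + (0) + (0)] = 0/8 = 0
  <chi_1*chi_5, chi_4> = (1/8)[1*(2)*conj(1) + 1*(-2)*conj(1) + 2*(0)*conj(-1) + 2*(0)*conj(-1) + 2*(0)*conj(1)]
      = (1/8)[(2) + (-2) + (0) + (0) + (0)] = 0/8 = 0
  <chi_1*chi_5, chi_5> = (1/8)[1*(2)*conj(2) + 1*(-2)*conj(-2) + 2*(0)*conj(0) + 2*(0)*conj(0) + 2*(0)*conj(0)]
      = (1/8)[(4) + (4) + (0) + (0) + (0)] = 8/8 = 1
Hence the multiplicities are chi_5: 1. Dimension check: dim(chi_1)*dim(chi_5) = 1*2 = 2 and sum (mult * dim) = 1*2 = 2.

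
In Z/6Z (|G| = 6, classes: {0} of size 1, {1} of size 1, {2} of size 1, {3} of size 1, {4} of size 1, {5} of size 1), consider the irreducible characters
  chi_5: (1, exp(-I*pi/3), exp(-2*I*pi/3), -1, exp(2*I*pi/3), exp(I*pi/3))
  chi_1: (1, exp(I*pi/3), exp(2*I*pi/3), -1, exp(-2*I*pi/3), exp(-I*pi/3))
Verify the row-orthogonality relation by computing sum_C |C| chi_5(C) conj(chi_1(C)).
Sum = 0; so <chi_5, chi_1> = 0 (distinct irreducibles are orthogonal).

Reasoning: Compute term by term over conjugacy classes (|C| * chi_5(C) * conj(chi_1(C))):
  1*(1)*conj(1) + 1*(exp(-I*pi/3))*conj(exp(I*pi/3)) + 1*(exp(-2*I*pi/3))*conj(exp(2*I*pi/3)) + 1*(-1)*conj(-1) + 1*(exp(2*I*pi/3))*conj(exp(-2*I*pi/3)) + 1*(exp(I*pi/3))*conj(exp(-I*pi/3))
  = (1) + (exp(-2*I*pi/3)) + (exp(2*I*pi/3)) + (1) + (exp(-2*I*pi/3)) + (exp(2*I*pi/3))
  = 0.
(Exp terms are combined using exp(i*s)*conj(exp(i*t)) = exp(i*(s-t)), and sums of them are collapsed using the identity that for every m > 1 the m distinct m-th roots of unity sum to 0, e.g. 1 + exp(2*I*pi/3) + exp(-2*I*pi/3) = 0.)
Dividing by |G| = 6 gives 0/6 = 0, matching the row-orthogonality relation <chi_5, chi_1> = [chi_5 = chi_1].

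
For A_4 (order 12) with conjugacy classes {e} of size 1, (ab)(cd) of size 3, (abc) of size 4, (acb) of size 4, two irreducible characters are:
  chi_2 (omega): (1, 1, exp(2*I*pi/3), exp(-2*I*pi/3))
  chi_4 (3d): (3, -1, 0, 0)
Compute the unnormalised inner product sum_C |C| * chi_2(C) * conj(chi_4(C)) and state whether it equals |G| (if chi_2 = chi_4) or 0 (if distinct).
Sum = 0; so <chi_2, chi_4> = 0 (distinct irreducibles are orthogonal).

Justification: Compute term by term over conjugacy classes (|C| * chi_2(C) * conj(chi_4(C))):
  1*(1)*conj(3) + 3*(1)*conj(-1) + 4*(exp(2*I*pi/3))*conj(0) + 4*(exp(-2*I*pi/3))*conj(0)
  = (3) + (-3) + (0) + (0)
  = 0.
(Exp terms are combined using exp(i*s)*conj(exp(i*t)) = exp(i*(s-t)), and sums of them are collapsed using the identity that for every m > 1 the m distinct m-th roots of unity sum to 0, e.g. 1 + exp(2*I*pi/3) + exp(-2*I*pi/3) = 0.)
Dividing by |G| = 12 gives 0/12 = 0, matching the row-orthogonality relation <chi_2, chi_4> = [chi_2 = chi_4].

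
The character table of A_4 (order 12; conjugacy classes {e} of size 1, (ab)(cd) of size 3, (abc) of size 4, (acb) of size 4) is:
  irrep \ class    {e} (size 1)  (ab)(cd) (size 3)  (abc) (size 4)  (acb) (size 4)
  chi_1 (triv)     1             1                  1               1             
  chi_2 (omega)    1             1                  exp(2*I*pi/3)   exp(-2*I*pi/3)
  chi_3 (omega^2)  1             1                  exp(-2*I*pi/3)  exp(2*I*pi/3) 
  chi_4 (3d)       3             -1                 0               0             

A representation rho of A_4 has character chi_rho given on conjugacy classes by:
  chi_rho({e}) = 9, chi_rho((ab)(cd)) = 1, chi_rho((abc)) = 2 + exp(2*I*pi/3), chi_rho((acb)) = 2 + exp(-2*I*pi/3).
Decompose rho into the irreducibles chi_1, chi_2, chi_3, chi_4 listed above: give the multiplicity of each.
Multiplicities: chi_1: 2, chi_2: 1, chi_3: 0, chi_4: 2.

Proof sketch: Use <chi_rho, chi> = (1/|G|) sum_C |C| * chi_rho(C) * conj(chi(C)) with |G| = 12 for each irreducible chi in the table:
  <chi_rho, chi_1> = (1/12)[1*(9)*conj(1) + 3*(1)*conj(1) + 4*(2 + exp(2*I*pi/3))*conj(1) + 4*(2 + exp(-2*I*pi/3))*conj(1)]
      = (1/12)[(9) + (3) + (8 + 4*exp(2*I*pi/3)) + (8 + 4*exp(-2*I*pi/3))] = 24/12 = 2
  <chi_rho, chi_2> = (1/12)[1*(9)*conj(1) + 3*(1)*conj(1) + 4*(2 + exp(2*I*pi/3))*conj(exp(2*I*pi/3)) + 4*(2 + exp(-2*I*pi/3))*conj(exp(-2*I*pi/3))]
      = (1/12)[(9) + (3) + (4 + 8*exp(-2*I*pi/3)) + (4 + 8*exp(2*I*pi/3))] = 12/12 = 1
  <chi_rho, chi_3> = (1/12)[1*(9)*conj(1) + 3*(1)*conj(1) + 4*(2 + exp(2*I*pi/3))*conj(exp(-2*I*pi/3)) + 4*(2 + exp(-2*I*pi/3))*conj(exp(2*I*pi/3))]
      = (1/12)[(9) + (3) + (4*exp(-2*I*pi/3) + 8*exp(2*I*pi/3)) + (8*exp(-2*I*pi/3) + 4*exp(2*I*pi/3))] = 0/12 = 0
  <chi_rho, chi_4> = (1/12)[1*(9)*conj(3) + 3*(1)*conj(-1) + 4*(2 + exp(2*I*pi/3))*conj(0) + 4*(2 + exp(-2*I*pi/3))*conj(0)]
      = (1/12)[(27) + (-3) + (0) + (0)] = 24/12 = 2
(Exp terms are combined using exp(i*s)*conj(exp(i*t)) = exp(i*(s-t)), and sums of them are collapsed using the identity that for every m > 1 the m distinct m-th roots of unity sum to 0, e.g. 1 + exp(2*I*pi/3) + exp(-2*I*pi/3) = 0.)
Dimension check: dim(rho) = sum (mult * dim) = 2*1 + 1*1 + 0*1 + 2*3 = 9 = chi_rho(e) = 9.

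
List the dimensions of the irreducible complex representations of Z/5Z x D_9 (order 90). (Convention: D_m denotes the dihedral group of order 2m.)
Dimensions: 1, 1, 1, 1, 1, 1, 1, 1, 1, 1, 2, 2, 2, 2, 2, 2, 2, 2, 2, 2, 2, 2, 2, 2, 2, 2, 2, 2, 2, 2

Solution. There are 30 irreducibles (= number of conjugacy classes). Their dimensions d_i satisfy sum d_i^2 = |G| = 90: 1 + 1 + 1 + 1 + 1 + 1 + 1 + 1 + 1 + 1 + 4 + 4 + 4 + 4 + 4 + 4 + 4 + 4 + 4 + 4 + 4 + 4 + 4 + 4 + 4 + 4 + 4 + 4 + 4 + 4 = 90. (For the product with Z/5Z: each of the 5 1-dim characters of Z/5Z tensors with each irrep of D_9, giving 5 copies of each D_9-dimension.)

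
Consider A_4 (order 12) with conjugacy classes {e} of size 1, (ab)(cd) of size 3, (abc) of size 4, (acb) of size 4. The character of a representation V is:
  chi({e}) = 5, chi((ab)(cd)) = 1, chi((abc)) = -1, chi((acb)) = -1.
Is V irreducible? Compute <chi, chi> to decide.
Not irreducible (reducible): <chi, chi> = 3 > 1.

Justification: <chi, chi> = (1/|G|) sum_C |C| * |chi(C)|^2 = (1/12)[1*|5|^2 + 3*|1|^2 + 4*|-1|^2 + 4*|-1|^2]
  = (1/12)[(25) + (3) + (4) + (4)] = 36/12 = 3.
(Exp terms are combined using exp(i*s)*conj(exp(i*t)) = exp(i*(s-t)), and sums of them are collapsed using the identity that for every m > 1 the m distinct m-th roots of unity sum to 0, e.g. 1 + exp(2*I*pi/3) + exp(-2*I*pi/3) = 0.)
A character is irreducible iff <chi, chi> = 1, so this representation is reducible.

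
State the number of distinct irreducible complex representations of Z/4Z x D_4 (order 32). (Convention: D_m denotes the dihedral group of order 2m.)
20

Reasoning: The number of irreducible complex representations of a finite group equals its number of conjugacy classes. For a direct product, #classes(G x H) = #classes(G) * #classes(H). Z/4Z has 4 classes (abelian), D_4 has 5 classes, so 4 * 5 = 20, so Z/4Z x D_4 (order 32) has exactly 20 irreducible complex representations.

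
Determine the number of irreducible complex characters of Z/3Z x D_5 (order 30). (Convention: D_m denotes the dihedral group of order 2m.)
12

Details: The number of irreducible complex representations of a finite group equals its number of conjugacy classes. For a direct product, #classes(G x H) = #classes(G) * #classes(H). Z/3Z has 3 classes (abelian), D_5 has 4 classes, so 3 * 4 = 12, so Z/3Z x D_5 (order 30) has exactly 12 irreducible complex representations.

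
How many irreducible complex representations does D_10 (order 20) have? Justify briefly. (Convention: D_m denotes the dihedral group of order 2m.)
8

Justification: The number of irreducible complex representations of a finite group equals its number of conjugacy classes. D_10 has 8 conjugacy classes (n/2 + 3 for n even), so D_10 (order 20) has exactly 8 irreducible complex representations.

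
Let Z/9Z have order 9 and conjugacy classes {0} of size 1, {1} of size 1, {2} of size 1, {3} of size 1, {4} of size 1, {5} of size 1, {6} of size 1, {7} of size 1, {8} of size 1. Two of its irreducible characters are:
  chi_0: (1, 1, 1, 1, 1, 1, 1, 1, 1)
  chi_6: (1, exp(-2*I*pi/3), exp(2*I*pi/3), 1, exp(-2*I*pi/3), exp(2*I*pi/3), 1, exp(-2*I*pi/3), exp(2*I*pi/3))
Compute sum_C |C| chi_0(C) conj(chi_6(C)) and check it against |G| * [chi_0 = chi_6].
Sum = 0; so <chi_0, chi_6> = 0 (distinct irreducibles are orthogonal).

Solution. Compute term by term over conjugacy classes (|C| * chi_0(C) * conj(chi_6(C))):
  1*(1)*conj(1) + 1*(1)*conj(exp(-2*I*pi/3)) + 1*(1)*conj(exp(2*I*pi/3)) + 1*(1)*conj(1) + 1*(1)*conj(exp(-2*I*pi/3)) + 1*(1)*conj(exp(2*I*pi/3)) + 1*(1)*conj(1) + 1*(1)*conj(exp(-2*I*pi/3)) + 1*(1)*conj(exp(2*I*pi/3))
  = (1) + (exp(2*I*pi/3)) + (exp(-2*I*pi/3)) + (1) + (exp(2*I*pi/3)) + (exp(-2*I*pi/3)) + (1) + (exp(2*I*pi/3)) + (exp(-2*I*pi/3))
  = 0.
(Exp terms are combined using exp(i*s)*conj(exp(i*t)) = exp(i*(s-t)), and sums of them are collapsed using the identity that for every m > 1 the m distinct m-th roots of unity sum to 0, e.g. 1 + exp(2*I*pi/3) + exp(-2*I*pi/3) = 0.)
Dividing by |G| = 9 gives 0/9 = 0, matching the row-orthogonality relation <chi_0, chi_6> = [chi_0 = chi_6].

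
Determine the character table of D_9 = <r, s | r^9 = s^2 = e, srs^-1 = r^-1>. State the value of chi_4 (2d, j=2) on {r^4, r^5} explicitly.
Conjugacy classes: {e} of size 1, {r^1, r^8} of size 2, {r^2, r^7} of size 2, {r^3, r^6} of size 2, {r^4, r^5} of size 2, {s, sr, ..., sr^8} of size 9.
Character table:
  irrep \ class              {e} (size 1)  {r^1, r^8} (size 2)  {r^2, r^7} (size 2)  {r^3, r^6} (size 2)  {r^4, r^5} (size 2)  {s, sr, ..., sr^8} (size 9)
  chi_1 (triv)               1             1                    1                    1                    1                    1                          
  chi_2 (sign: r->1, s->-1)  1             1                    1                    1                    1                    -1                         
  chi_3 (2d, j=1)            2             2*cos(2*pi/9)        2*cos(4*pi/9)        -1                   -2*cos(pi/9)         0                          
  chi_4 (2d, j=2)            2             2*cos(4*pi/9)        -2*cos(pi/9)         -1                   2*cos(2*pi/9)        0                          
  chi_5 (2d, j=3)            2             -1                   -1                   2                    -1                   0                          
  chi_6 (2d, j=4)            2             -2*cos(pi/9)         2*cos(2*pi/9)        -1                   2*cos(4*pi/9)        0                          

Spot check: chi_4 (2d, j=2) on {r^4, r^5} = 2*cos(2*pi/9).

Explanation: D_9 has order 2*9 = 18 with 6 conjugacy classes, hence 6 irreducibles. Sum of squared dims 1 + 1 + 4 + 4 + 4 + 4 = 18 = |G|. Linear characters come from the abelianisation; the 2-dimensional irreps have character r^k -> 2*cos(2*pi*j*k/9), reflections -> 0.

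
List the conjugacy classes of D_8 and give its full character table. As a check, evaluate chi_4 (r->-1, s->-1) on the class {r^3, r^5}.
Conjugacy classes: {e} of size 1, {r^4} of size 1, {r^1, r^7} of size 2, {r^2, r^6} of size 2, {r^3, r^5} of size 2, {s, sr^2, ...} of size 4, {sr, sr^3, ...} of size 4.
Character table:
  irrep \ class              {e} (size 1)  {r^4} (size 1)  {r^1, r^7} (size 2)  {r^2, r^6} (size 2)  {r^3, r^5} (size 2)  {s, sr^2, ...} (size 4)  {sr, sr^3, ...} (size 4)
  chi_1 (triv)               1             1               1                    1                    1                    1                        1                       
  chi_2 (sign: r->1, s->-1)  1             1               1                    1                    1                    -1                       -1                      
  chi_3 (r->-1, s->1)        1             1               -1                   1                    -1                   1                        -1                      
  chi_4 (r->-1, s->-1)       1             1               -1                   1                    -1                   -1                       1                       
  chi_5 (2d, j=1)            2             -2              sqrt(2)              0                    -sqrt(2)             0                        0                       
  chi_6 (2d, j=2)            2             2               0                    -2                   0                    0                        0                       
  chi_7 (2d, j=3)            2             -2              -sqrt(2)             0                    sqrt(2)              0                        0                       

Spot check: chi_4 (r->-1, s->-1) on {r^3, r^5} = -1.

Details: D_8 has order 2*8 = 16 with 7 conjugacy classes, hence 7 irreducibles. Sum of squared dims 1 + 1 + 1 + 1 + 4 + 4 + 4 = 16 = |G|. Linear characters come from the abelianisation; the 2-dimensional irreps have character r^k -> 2*cos(2*pi*j*k/8), reflections -> 0.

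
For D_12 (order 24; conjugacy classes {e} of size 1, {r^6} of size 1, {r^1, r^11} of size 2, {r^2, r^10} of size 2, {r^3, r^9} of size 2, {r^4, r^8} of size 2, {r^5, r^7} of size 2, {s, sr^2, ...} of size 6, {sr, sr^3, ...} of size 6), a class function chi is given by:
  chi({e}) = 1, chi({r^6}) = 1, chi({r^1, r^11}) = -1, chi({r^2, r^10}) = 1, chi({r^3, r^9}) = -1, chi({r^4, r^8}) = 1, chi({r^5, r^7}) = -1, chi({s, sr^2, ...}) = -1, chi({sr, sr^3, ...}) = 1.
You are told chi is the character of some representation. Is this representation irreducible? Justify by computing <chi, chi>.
Irreducible: <chi, chi> = 1.

Solution. <chi, chi> = (1/|G|) sum_C |C| * |chi(C)|^2 = (1/24)[1*|1|^2 + 1*|1|^2 + 2*|-1|^2 + 2*|1|^2 + 2*|-1|^2 + 2*|1|^2 + 2*|-1|^2 + 6*|-1|^2 + 6*|1|^2]
  = (1/24)[(1) + (1) + (2) + (2) + (2) + (2) + (2) + (6) + (6)] = 24/24 = 1.
A character is irreducible iff <chi, chi> = 1, so this representation is irreducible.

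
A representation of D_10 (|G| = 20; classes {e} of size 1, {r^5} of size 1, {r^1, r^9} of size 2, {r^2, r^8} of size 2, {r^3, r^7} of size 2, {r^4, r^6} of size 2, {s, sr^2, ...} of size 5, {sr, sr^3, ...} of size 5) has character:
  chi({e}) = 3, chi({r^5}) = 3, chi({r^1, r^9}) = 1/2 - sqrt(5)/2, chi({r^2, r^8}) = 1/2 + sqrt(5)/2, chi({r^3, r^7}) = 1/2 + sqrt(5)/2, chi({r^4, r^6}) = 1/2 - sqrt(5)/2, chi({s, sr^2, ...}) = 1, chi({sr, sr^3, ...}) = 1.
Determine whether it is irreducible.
Not irreducible (reducible): <chi, chi> = 2 > 1.

Proof sketch: <chi, chi> = (1/|G|) sum_C |C| * |chi(C)|^2 = (1/20)[1*|3|^2 + 1*|3|^2 + 2*|1/2 - sqrt(5)/2|^2 + 2*|1/2 + sqrt(5)/2|^2 + 2*|1/2 + sqrt(5)/2|^2 + 2*|1/2 - sqrt(5)/2|^2 + 5*|1|^2 + 5*|1|^2]
  = (1/20)[(9) + (9) + (3 - sqrt(5)) + (sqrt(5) + 3) + (sqrt(5) + 3) + (3 - sqrt(5)) + (5) + (5)] = 40/20 = 2.
A character is irreducible iff <chi, chi> = 1, so this representation is reducible.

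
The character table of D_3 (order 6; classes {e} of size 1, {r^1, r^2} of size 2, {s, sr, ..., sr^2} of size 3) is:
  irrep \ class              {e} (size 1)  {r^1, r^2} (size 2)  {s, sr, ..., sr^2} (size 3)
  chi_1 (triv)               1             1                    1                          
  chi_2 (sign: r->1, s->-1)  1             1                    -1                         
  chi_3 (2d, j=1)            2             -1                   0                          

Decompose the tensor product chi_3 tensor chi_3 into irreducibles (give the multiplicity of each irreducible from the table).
chi_3 tensor chi_3 = chi_1 + chi_2 + chi_3 (all other irreducibles have multiplicity 0).

Reasoning: The character of a tensor product is the pointwise product (chi_3 * chi_3)(C) = chi_3(C) * chi_3(C):
  {e}: (2)*(2), {r^1, r^2}: (-1)*(-1), {s, sr, ..., sr^2}: (0)*(0)
so (chi_3 * chi_3) takes values
  {e} -> 4, {r^1, r^2} -> 1, {s, sr, ..., sr^2} -> 0.
Now take the inner product of this character with each irreducible chi from the table, <chi_3*chi_3, chi> = (1/6) sum_C |C| (chi_3*chi_3)(C) conj(chi(C)):
  <chi_3*chi_3, chi_1> = (1/6)[1*(4)*conj(1) + 2*(1)*conj(1) + 3*(0)*conj(1)]
      = (1/6)[(4) + (2) + (0)] = 6/6 = 1
  <chi_3*chi_3, chi_2> = (1/6)[1*(4)*conj(1) + 2*(1)*conj(1) + 3*(0)*conj(-1)]
      = (1/6)[(4) + (2) + (0)] = 6/6 = 1
  <chi_3*chi_3, chi_3> = (1/6)[1*(4)*conj(2) + 2*(1)*conj(-1) + 3*(0)*conj(0)]
      = (1/6)[(8) + (-2) + (0)] = 6/6 = 1
Hence the multiplicities are chi_1: 1, chi_2: 1, chi_3: 1. Dimension check: dim(chi_3)*dim(chi_3) = 2*2 = 4 and sum (mult * dim) = 1*1 + 1*1 + 1*2 = 4.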